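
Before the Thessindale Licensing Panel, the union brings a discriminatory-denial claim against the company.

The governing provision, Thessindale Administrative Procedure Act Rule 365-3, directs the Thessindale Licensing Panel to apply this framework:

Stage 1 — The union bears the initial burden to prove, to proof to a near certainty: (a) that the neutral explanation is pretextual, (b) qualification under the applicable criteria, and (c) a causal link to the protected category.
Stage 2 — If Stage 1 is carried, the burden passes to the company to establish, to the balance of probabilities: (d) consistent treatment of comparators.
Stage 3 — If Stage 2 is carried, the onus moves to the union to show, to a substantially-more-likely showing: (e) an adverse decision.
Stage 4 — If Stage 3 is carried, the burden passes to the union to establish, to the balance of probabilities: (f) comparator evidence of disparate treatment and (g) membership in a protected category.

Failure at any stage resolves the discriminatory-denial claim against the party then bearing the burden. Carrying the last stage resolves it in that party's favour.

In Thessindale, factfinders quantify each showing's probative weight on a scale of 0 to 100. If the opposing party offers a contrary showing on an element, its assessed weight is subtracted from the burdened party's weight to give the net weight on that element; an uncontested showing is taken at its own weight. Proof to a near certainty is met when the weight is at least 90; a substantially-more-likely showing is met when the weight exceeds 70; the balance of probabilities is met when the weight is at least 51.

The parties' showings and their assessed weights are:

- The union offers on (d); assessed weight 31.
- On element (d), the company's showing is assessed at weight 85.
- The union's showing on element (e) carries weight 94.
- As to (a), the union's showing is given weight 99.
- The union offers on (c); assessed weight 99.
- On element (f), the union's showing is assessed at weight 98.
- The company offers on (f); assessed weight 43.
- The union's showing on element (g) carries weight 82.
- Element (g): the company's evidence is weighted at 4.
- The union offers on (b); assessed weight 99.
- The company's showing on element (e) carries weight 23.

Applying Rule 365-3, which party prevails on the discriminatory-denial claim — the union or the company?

Stage 1 — burden on union; standard: proof to a near certainty (weight is at least 90).
    (a): 99 ≥ 90 [met]
    (b): 99 ≥ 90 [met]
    (c): 99 ≥ 90 [met]
  Stage 1 carried; the burden shifts to the company.
Stage 2 — burden on company; standard: the balance of probabilities (weight is at least 51).
    (d): 85 − 31 = 54 ≥ 51 [met]
  The company carries Stage 2; the union now bears the burden.
Stage 3 — burden on union; standard: a substantially-more-likely showing (weight exceeds 70).
    (e): 94 − 23 = 71 > 70 [met]
  All elements met. The union retains the burden for Stage 4.
Stage 4 — burden on union; standard: the balance of probabilities (weight is at least 51).
    (f): 98 − 43 = 55 ≥ 51 [met]
    (g): 82 − 4 = 78 ≥ 51 [met]
  All elements met at the final stage.
All stages carried — the union prevails.

union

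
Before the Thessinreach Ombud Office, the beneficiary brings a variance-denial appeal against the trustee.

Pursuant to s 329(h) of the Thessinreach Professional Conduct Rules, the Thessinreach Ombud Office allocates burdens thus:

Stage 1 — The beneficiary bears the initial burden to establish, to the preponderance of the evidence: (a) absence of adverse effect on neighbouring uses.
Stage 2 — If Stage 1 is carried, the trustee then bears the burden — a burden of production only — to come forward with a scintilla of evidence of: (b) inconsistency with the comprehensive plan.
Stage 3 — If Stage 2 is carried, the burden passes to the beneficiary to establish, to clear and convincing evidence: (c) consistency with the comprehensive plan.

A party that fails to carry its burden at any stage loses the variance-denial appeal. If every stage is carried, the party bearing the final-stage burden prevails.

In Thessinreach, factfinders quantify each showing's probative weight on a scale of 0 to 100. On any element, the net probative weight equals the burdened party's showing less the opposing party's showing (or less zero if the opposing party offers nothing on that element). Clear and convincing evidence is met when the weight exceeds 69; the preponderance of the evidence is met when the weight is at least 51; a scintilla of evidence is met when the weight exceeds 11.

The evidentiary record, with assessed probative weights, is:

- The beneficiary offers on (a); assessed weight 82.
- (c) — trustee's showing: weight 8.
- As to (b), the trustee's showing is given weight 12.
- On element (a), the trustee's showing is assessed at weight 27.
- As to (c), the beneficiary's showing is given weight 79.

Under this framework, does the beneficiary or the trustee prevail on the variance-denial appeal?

At Stage 1 the beneficiary must meet the preponderance of the evidence (weight is at least 51): on (a) the weight is 82 less the opposing 27 gives net 55, ≥ 51, so (a) meets the standard.
  The beneficiary carries Stage 1; the trustee now bears the burden.
At Stage 2 the trustee must meet a scintilla of evidence (weight exceeds 11): on (b) the weight is 12, > 11, so (b) meets the standard.
  The trustee carries Stage 2; the beneficiary now bears the burden.
At Stage 3 the beneficiary must meet clear and convincing evidence (weight exceeds 69): on (c) the weight is 79 less the opposing 8 gives net 71, which does exceed 69, so (c) meets the standard.
  The beneficiary carries the last stage.
Every stage carried; the beneficiary prevails.

beneficiary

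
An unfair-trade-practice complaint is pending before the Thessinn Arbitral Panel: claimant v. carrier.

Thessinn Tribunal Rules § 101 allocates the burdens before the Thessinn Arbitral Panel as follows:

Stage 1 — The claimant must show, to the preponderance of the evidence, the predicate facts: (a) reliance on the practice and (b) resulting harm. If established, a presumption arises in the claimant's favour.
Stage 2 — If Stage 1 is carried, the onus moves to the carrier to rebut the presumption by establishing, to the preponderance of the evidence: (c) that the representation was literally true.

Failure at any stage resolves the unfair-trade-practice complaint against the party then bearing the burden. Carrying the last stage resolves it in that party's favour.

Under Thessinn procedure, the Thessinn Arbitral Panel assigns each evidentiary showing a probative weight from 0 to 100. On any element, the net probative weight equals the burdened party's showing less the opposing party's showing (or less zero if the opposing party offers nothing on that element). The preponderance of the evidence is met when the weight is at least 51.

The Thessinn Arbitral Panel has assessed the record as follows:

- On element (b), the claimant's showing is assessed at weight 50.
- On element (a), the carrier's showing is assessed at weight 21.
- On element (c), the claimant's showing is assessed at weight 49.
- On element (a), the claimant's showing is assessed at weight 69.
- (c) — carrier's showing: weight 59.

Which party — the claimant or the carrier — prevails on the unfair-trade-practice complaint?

carrier

Stage 1 (claimant, the preponderance of the evidence, weight is at least 51): (a) net 69−21=48 < 51 — fails; (b) 50 < 51 — fails.
  The claimant does not carry Stage 1.
The carrier prevails.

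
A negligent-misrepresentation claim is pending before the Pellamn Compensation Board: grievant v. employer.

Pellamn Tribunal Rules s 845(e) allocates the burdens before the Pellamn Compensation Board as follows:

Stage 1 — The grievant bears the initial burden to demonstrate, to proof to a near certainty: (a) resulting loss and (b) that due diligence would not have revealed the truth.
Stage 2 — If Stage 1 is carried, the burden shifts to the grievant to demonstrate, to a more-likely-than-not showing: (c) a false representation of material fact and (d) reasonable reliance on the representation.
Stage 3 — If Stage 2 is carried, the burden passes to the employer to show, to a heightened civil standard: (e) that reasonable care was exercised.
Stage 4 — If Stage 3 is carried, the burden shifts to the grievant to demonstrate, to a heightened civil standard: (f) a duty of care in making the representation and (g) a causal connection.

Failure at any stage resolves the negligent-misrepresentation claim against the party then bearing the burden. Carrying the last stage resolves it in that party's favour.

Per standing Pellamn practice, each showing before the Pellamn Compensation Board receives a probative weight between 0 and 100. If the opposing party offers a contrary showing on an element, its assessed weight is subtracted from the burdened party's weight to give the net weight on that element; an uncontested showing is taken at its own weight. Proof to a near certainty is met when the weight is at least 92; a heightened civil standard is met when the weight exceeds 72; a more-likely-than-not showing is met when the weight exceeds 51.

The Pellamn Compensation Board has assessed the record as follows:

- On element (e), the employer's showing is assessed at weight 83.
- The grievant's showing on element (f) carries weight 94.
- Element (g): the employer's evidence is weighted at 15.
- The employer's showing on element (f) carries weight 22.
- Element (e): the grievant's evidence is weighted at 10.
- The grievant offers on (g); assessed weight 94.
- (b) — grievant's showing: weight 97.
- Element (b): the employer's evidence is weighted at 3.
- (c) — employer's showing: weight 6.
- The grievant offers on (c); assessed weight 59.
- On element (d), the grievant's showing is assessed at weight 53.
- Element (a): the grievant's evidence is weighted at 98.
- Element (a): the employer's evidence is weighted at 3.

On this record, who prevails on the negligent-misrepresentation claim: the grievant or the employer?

employer

Stage 1 (grievant, proof to a near certainty, weight is at least 92): (a) net 98−3=95 ≥ 92 — meets; (b) net 97−3=94 ≥ 92 — meets.
  Stage 1 is satisfied; the grievant continues to bear the burden.
Stage 2 (grievant, a more-likely-than-not showing, weight exceeds 51): (c) net 59−6=53 > 51 — meets; (d) 53 > 51 — meets.
  Stage 2 is satisfied; the onus moves to the employer.
Stage 3 (employer, a heightened civil standard, weight exceeds 72): (e) net 83−10=73 > 72 — meets.
  The employer carries Stage 3; the grievant now bears the burden.
Stage 4 (grievant, a heightened civil standard, weight exceeds 72): (f) net 94−22=72 ≤ 72 — fails; (g) net 94−15=79 > 72 — meets.
  The grievant does not carry Stage 4.
The employer prevails.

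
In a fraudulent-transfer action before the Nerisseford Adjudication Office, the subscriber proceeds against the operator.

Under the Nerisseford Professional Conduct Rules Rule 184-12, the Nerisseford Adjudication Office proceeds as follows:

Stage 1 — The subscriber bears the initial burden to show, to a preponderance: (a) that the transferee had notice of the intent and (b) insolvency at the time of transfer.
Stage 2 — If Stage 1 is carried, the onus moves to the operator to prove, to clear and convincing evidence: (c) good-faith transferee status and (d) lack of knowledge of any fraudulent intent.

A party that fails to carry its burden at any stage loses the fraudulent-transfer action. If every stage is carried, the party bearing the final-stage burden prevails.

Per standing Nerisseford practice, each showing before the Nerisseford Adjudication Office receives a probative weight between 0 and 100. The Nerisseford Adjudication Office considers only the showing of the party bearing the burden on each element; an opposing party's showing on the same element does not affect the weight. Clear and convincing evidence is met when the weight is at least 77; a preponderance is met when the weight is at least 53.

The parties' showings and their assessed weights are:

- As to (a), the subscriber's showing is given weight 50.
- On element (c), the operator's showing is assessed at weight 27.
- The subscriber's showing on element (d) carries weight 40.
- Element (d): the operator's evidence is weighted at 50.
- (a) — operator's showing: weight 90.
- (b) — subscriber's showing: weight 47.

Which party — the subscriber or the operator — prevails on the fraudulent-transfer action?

At Stage 1 the subscriber must meet a preponderance (weight is at least 53): on (a) the weight is 50 (the operator's 90 is given no effect), < 53, so (a) does not meet the standard; on (b) the weight is 47, < 53, so (b) does not meet the standard.
  Not every element is met, so the subscriber fails to carry Stage 1.
So the operator prevails.

operator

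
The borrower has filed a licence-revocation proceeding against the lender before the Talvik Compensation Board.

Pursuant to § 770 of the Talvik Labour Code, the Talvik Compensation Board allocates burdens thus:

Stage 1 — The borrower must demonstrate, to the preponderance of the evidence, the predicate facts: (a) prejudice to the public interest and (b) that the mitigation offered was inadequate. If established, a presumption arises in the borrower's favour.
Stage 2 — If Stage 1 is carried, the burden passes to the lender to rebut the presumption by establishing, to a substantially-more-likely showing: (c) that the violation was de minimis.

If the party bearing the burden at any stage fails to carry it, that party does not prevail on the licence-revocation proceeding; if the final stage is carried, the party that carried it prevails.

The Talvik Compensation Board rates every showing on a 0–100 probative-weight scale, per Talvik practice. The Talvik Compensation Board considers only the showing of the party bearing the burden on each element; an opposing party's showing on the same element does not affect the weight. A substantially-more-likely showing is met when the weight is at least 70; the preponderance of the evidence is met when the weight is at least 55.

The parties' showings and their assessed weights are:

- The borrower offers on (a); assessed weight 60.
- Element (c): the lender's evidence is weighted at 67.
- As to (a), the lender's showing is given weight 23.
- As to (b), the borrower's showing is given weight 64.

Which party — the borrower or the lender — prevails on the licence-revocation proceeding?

At Stage 1 the borrower must meet the preponderance of the evidence (weight is at least 55): on (a) the weight is 60 (the lender's 23 is given no effect), ≥ 55, so (a) meets the standard; on (b) the weight is 64, which does reach 55, so (b) meets the standard.
  All elements met. The burden passes to the lender.
At Stage 2 the lender must meet a substantially-more-likely showing (weight is at least 70): on (c) the weight is 67, which does not reach 70, so (c) does not meet the standard.
  Stage 2 not carried; the lender fails its burden.
The borrower prevails.

borrower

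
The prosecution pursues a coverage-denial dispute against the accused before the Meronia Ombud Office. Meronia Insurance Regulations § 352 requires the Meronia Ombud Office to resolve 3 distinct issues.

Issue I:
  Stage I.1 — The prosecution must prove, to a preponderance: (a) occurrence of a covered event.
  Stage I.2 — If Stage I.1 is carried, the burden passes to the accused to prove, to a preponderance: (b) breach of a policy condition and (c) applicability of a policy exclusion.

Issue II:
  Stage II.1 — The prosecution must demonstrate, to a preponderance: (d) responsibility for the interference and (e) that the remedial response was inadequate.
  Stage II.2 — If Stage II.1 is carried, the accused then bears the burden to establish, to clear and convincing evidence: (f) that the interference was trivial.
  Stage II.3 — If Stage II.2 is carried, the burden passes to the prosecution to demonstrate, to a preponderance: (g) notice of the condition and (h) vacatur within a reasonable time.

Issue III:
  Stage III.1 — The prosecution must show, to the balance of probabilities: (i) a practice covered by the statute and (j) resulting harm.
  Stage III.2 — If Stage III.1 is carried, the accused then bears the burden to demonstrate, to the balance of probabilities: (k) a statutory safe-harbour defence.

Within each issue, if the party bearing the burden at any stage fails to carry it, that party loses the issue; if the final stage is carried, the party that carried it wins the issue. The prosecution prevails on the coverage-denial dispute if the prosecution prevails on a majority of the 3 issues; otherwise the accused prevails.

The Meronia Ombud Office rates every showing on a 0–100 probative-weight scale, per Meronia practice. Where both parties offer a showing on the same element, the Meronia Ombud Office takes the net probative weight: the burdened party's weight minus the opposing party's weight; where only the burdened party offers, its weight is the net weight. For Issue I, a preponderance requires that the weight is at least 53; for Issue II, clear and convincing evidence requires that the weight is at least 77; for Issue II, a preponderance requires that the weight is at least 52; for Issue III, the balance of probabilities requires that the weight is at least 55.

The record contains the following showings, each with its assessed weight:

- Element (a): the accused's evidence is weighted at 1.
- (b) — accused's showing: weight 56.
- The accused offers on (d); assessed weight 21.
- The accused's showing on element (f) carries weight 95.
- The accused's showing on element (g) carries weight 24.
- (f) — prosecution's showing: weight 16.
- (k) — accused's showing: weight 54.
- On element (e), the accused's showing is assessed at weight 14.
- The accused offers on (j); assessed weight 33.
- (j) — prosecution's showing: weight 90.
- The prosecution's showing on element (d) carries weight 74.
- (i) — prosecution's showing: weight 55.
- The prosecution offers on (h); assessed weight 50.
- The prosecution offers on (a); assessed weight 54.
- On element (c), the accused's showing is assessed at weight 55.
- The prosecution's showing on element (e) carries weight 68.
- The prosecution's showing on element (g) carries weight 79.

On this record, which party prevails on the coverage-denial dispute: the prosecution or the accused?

accused

— Issue I —
Stage I.1 (prosecution, a preponderance, weight is at least 53): (a) net 54−1=53 ≥ 53 — meets.
  All elements met. The burden passes to the accused.
Stage I.2 (accused, a preponderance, weight is at least 53): (b) 56 ≥ 53 — meets; (c) 55 ≥ 53 — meets.
  The accused carries the last stage.
Every stage carried; the accused prevails on this issue.
— Issue II —
Stage II.1 (prosecution, a preponderance, weight is at least 52): (d) net 74−21=53 ≥ 52 — meets; (e) net 68−14=54 ≥ 52 — meets.
  The prosecution carries Stage II.1; the accused now bears the burden.
Stage II.2 (accused, clear and convincing evidence, weight is at least 77): (f) net 95−16=79 ≥ 77 — meets.
  All elements met. The burden passes to the prosecution.
Stage II.3 (prosecution, a preponderance, weight is at least 52): (g) net 79−24=55 ≥ 52 — meets; (h) 50 < 52 — fails.
  Not every element is met, so the prosecution fails to carry Stage II.3.
The accused prevails on this issue.
— Issue III —
Stage III.1 (prosecution, the balance of probabilities, weight is at least 55): (i) 55 ≥ 55 — meets; (j) net 90−33=57 ≥ 55 — meets.
  Stage III.1 carried; the burden shifts to the accused.
Stage III.2 (accused, the balance of probabilities, weight is at least 55): (k) 54 < 55 — fails.
  Stage III.2 not carried; the accused fails its burden.
So the prosecution prevails on this issue.
Per-issue: Issue I → accused; Issue II → accused; Issue III → prosecution. The prosecution must prevail on a majority of issues; overall, the accused prevails.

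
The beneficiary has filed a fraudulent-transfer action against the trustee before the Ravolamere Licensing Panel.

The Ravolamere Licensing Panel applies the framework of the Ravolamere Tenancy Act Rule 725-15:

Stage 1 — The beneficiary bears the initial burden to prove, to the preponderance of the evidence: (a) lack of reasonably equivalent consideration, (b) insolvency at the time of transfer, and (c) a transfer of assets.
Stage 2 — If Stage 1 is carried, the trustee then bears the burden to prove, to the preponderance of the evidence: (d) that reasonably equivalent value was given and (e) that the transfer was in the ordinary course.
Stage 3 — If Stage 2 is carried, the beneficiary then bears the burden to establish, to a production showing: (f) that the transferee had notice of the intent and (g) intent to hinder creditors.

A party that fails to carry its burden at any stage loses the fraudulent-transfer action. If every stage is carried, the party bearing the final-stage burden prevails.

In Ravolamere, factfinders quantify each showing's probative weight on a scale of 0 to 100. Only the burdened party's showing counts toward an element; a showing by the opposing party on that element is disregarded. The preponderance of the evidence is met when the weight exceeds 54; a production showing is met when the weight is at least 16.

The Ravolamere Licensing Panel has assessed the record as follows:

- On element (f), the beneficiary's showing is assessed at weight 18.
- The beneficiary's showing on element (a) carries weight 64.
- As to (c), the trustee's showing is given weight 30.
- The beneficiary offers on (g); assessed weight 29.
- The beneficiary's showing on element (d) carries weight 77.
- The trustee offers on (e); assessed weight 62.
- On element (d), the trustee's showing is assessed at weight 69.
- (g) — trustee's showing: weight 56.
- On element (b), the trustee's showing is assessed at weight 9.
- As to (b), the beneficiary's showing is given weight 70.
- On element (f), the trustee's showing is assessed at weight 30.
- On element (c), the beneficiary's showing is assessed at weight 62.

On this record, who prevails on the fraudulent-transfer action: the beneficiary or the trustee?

Stage 1 (beneficiary, the preponderance of the evidence, weight exceeds 54): (a) 64 > 54 — meets; (b) 70 (trustee's 9 disregarded) > 54 — meets; (c) 62 (trustee's 30 disregarded) > 54 — meets.
  The beneficiary carries Stage 1; the trustee now bears the burden.
Stage 2 (trustee, the preponderance of the evidence, weight exceeds 54): (d) 69 (beneficiary's 77 disregarded) > 54 — meets; (e) 62 > 54 — meets.
  Stage 2 carried; the burden shifts to the beneficiary.
Stage 3 (beneficiary, a production showing, weight is at least 16): (f) 18 (trustee's 30 disregarded) ≥ 16 — meets; (g) 29 (trustee's 56 disregarded) ≥ 16 — meets.
  All elements met at the final stage.
Every stage carried; the beneficiary prevails.

beneficiary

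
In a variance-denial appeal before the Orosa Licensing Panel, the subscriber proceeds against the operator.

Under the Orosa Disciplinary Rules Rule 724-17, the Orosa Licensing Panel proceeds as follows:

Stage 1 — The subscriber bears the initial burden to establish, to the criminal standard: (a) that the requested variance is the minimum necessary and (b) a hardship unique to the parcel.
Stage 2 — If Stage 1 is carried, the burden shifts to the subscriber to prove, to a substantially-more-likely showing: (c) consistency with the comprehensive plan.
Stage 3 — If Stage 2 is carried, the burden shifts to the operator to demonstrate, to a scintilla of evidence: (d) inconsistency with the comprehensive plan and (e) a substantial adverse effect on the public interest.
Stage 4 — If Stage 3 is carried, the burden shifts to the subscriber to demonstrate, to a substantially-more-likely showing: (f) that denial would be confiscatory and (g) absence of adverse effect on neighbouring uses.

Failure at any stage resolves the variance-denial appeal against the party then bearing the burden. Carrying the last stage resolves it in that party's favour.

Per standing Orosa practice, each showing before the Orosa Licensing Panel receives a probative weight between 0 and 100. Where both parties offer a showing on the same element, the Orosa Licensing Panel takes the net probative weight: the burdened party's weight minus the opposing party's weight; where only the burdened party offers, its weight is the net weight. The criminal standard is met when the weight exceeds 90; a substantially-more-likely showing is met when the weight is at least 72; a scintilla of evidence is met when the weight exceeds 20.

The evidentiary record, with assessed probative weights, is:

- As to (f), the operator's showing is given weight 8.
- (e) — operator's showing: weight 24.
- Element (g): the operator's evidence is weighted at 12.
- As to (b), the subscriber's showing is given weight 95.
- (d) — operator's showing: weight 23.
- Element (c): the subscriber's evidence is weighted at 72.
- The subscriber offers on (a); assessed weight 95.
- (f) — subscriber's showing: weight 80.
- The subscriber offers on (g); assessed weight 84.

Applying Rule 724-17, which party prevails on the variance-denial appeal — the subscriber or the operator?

subscriber

At Stage 1 the subscriber must meet the criminal standard (weight exceeds 90): on (a) the weight is 95, > 90, so (a) meets the standard; on (b) the weight is 95, > 90, so (b) meets the standard.
  Stage 1 carried; the burden remains with the subscriber.
At Stage 2 the subscriber must meet a substantially-more-likely showing (weight is at least 72): on (c) the weight is 72, ≥ 72, so (c) meets the standard.
  Stage 2 is satisfied; the onus moves to the operator.
At Stage 3 the operator must meet a scintilla of evidence (weight exceeds 20): on (d) the weight is 23, which does exceed 20, so (d) meets the standard; on (e) the weight is 24, which does exceed 20, so (e) meets the standard.
  Stage 3 carried; the burden shifts to the subscriber.
At Stage 4 the subscriber must meet a substantially-more-likely showing (weight is at least 72): on (f) the weight is 80 less the opposing 8 gives net 72, which does reach 72, so (f) meets the standard; on (g) the weight is 84 less the opposing 12 gives net 72, ≥ 72, so (g) meets the standard.
  Stage 4 carried; the final stage is satisfied.
With every stage satisfied, the subscriber prevails.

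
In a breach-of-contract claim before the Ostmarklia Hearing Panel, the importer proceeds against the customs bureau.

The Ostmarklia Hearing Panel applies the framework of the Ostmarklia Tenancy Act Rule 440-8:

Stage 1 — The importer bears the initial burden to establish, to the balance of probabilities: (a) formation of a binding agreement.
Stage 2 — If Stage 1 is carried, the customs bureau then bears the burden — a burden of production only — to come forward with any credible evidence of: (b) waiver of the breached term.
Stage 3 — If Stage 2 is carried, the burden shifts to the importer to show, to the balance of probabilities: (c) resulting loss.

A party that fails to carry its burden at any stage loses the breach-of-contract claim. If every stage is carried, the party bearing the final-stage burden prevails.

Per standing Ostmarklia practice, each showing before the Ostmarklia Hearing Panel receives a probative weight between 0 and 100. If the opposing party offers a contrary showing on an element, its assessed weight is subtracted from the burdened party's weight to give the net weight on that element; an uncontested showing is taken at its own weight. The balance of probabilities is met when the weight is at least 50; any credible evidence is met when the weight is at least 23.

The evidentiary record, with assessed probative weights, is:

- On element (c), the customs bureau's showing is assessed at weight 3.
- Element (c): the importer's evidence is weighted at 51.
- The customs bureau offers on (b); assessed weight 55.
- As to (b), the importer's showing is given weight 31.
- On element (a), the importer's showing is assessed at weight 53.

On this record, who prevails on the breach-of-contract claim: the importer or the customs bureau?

customs bureau

Stage 1 — burden on importer; standard: the balance of probabilities (weight is at least 50).
    (a): 53 ≥ 50 [met]
  The importer carries Stage 1; the customs bureau now bears the burden.
Stage 2 — burden on customs bureau; standard: any credible evidence (weight is at least 23).
    (b): 55 − 31 = 24 ≥ 23 [met]
  All elements met. The burden passes to the importer.
Stage 3 — burden on importer; standard: the balance of probabilities (weight is at least 50).
    (c): 51 − 3 = 48 < 50 [not met]
  The importer does not carry Stage 3.
So the customs bureau prevails.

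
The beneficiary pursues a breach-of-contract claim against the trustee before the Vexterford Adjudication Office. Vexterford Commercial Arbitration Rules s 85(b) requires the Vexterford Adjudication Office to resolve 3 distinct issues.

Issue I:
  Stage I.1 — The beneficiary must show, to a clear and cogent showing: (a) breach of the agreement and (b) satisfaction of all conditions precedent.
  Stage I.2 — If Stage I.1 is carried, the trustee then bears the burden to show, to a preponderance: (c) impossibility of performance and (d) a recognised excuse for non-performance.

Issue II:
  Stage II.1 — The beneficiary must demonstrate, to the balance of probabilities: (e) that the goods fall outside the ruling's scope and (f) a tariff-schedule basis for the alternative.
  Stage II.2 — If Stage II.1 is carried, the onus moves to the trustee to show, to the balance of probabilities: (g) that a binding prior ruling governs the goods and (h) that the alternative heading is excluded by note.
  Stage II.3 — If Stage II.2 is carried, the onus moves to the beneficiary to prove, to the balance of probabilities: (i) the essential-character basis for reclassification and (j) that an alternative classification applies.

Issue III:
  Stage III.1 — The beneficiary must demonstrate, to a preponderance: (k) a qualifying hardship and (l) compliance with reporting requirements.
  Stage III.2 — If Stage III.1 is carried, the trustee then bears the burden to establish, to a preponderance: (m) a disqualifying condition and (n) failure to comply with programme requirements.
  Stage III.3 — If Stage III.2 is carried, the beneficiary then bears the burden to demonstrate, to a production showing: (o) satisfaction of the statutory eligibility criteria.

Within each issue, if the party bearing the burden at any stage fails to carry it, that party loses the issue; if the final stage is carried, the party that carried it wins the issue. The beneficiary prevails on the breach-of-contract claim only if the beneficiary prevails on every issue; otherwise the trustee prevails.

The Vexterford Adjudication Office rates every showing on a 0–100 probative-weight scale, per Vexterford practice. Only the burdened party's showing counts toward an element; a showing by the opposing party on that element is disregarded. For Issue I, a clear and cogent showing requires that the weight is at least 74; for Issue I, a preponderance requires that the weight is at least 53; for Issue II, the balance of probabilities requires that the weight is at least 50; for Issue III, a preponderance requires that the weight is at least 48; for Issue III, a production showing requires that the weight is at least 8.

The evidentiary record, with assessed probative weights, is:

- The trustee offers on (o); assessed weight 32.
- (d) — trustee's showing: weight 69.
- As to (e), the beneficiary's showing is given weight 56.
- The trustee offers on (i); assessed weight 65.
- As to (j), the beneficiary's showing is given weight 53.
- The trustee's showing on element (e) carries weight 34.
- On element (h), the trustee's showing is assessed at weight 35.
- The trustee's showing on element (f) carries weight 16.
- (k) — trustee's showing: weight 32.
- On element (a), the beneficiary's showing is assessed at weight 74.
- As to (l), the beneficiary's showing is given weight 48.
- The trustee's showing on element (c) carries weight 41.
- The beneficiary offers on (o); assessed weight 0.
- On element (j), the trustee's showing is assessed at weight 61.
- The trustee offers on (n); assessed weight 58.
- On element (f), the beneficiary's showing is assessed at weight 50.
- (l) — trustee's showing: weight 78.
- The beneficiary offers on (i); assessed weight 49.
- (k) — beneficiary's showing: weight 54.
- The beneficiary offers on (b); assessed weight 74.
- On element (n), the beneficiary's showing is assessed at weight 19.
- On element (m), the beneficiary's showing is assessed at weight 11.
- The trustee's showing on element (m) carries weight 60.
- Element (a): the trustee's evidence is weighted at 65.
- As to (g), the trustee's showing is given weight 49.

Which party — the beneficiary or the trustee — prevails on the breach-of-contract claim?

trustee

— Issue I —
Stage I.1 — burden on beneficiary; standard: a clear and cogent showing (weight is at least 74).
    (a): 74 (trustee's 65 disregarded) ≥ 74 [met]
    (b): 74 ≥ 74 [met]
  All elements met. The burden passes to the trustee.
Stage I.2 — burden on trustee; standard: a preponderance (weight is at least 53).
    (c): 41 < 53 [not met]
    (d): 69 ≥ 53 [met]
  Not every element is met, so the trustee fails to carry Stage I.2.
The analysis ends at Stage I.2; the beneficiary prevails on this issue.
— Issue II —
At Stage II.1 the beneficiary must meet the balance of probabilities (weight is at least 50): on (e) the weight is 56 (the trustee's 34 is given no effect), which does reach 50, so (e) meets the standard; on (f) the weight is 50 (the trustee's 16 is given no effect), ≥ 50, so (f) meets the standard.
  Stage II.1 is satisfied; the onus moves to the trustee.
At Stage II.2 the trustee must meet the balance of probabilities (weight is at least 50): on (g) the weight is 49, which does not reach 50, so (g) does not meet the standard; on (h) the weight is 35, < 50, so (h) does not meet the standard.
  Stage II.2 not carried; the trustee fails its burden.
The analysis ends at Stage II.2; the beneficiary prevails on this issue.
— Issue III —
At Stage III.1 the beneficiary must meet a preponderance (weight is at least 48): on (k) the weight is 54 (the trustee's 32 is given no effect), ≥ 48, so (k) meets the standard; on (l) the weight is 48 (the trustee's 78 is given no effect), which does reach 48, so (l) meets the standard.
  The beneficiary carries Stage III.1; the trustee now bears the burden.
At Stage III.2 the trustee must meet a preponderance (weight is at least 48): on (m) the weight is 60 (the beneficiary's 11 is given no effect), which does reach 48, so (m) meets the standard; on (n) the weight is 58 (the beneficiary's 19 is given no effect), which does reach 48, so (n) meets the standard.
  The trustee carries Stage III.2; the beneficiary now bears the burden.
At Stage III.3 the beneficiary must meet a production showing (weight is at least 8): on (o) the weight is 0 (the trustee's 32 is given no effect), which does not reach 8, so (o) does not meet the standard.
  The beneficiary does not carry Stage III.3.
The analysis ends at Stage III.3; the trustee prevails on this issue.
Per-issue: Issue I → beneficiary; Issue II → beneficiary; Issue III → trustee. The beneficiary must prevail on every issue; overall, the trustee prevails.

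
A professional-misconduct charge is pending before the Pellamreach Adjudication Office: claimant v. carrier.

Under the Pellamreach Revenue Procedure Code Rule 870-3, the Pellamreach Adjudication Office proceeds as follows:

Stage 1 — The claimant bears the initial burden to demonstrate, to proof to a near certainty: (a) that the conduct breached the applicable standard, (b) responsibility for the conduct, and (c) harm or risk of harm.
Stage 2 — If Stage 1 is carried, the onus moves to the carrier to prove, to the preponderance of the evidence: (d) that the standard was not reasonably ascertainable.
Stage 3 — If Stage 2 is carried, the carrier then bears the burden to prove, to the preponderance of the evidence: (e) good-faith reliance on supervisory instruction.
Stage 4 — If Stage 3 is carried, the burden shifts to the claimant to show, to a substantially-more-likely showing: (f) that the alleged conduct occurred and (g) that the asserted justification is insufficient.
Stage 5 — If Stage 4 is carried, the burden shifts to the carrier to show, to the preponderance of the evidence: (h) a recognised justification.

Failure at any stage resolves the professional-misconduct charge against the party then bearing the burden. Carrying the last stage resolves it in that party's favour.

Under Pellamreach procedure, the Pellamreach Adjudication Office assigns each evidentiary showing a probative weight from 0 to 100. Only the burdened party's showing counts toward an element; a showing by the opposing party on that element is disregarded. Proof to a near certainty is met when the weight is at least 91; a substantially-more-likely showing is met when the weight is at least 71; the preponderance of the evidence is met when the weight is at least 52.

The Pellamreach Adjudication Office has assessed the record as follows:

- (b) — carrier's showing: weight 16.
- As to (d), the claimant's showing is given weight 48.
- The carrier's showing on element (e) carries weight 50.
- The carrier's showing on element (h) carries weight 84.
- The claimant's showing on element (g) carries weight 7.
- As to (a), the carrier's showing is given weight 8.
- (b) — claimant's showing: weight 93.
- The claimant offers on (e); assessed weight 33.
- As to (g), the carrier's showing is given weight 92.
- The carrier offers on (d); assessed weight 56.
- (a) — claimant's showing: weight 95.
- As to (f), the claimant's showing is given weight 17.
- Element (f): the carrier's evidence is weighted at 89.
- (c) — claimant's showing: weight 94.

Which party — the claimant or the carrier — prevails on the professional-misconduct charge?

At Stage 1 the claimant must meet proof to a near certainty (weight is at least 91): on (a) the weight is 95 (the carrier's 8 is given no effect), which does reach 91, so (a) meets the standard; on (b) the weight is 93 (the carrier's 16 is given no effect), ≥ 91, so (b) meets the standard; on (c) the weight is 94, ≥ 91, so (c) meets the standard.
  All elements met. The burden passes to the carrier.
At Stage 2 the carrier must meet the preponderance of the evidence (weight is at least 52): on (d) the weight is 56 (the claimant's 48 is given no effect), which does reach 52, so (d) meets the standard.
  Stage 2 carried; the burden remains with the carrier.
At Stage 3 the carrier must meet the preponderance of the evidence (weight is at least 52): on (e) the weight is 50 (the claimant's 33 is given no effect), < 52, so (e) does not meet the standard.
  Not every element is met, so the carrier fails to carry Stage 3.
The claimant prevails.

claimant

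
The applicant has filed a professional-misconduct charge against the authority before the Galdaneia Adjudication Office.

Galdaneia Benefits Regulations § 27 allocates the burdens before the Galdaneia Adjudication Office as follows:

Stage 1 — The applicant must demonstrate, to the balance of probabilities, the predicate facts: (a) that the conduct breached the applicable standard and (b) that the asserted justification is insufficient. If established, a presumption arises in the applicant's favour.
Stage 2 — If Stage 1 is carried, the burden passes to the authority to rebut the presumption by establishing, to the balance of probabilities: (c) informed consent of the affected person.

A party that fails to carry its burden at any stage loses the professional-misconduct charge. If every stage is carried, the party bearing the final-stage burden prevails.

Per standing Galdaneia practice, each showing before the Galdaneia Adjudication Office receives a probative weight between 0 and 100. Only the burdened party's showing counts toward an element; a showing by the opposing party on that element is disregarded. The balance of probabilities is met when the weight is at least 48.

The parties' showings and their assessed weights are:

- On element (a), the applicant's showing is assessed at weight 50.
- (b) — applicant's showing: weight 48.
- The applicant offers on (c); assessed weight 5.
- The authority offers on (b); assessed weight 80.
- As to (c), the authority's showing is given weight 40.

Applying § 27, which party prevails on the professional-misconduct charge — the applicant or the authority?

Stage 1 — burden on applicant; standard: the balance of probabilities (weight is at least 48).
    (a): 50 ≥ 48 [met]
    (b): 48 (authority's 80 disregarded) ≥ 48 [met]
  The applicant carries Stage 1; the authority now bears the burden.
Stage 2 — burden on authority; standard: the balance of probabilities (weight is at least 48).
    (c): 40 (applicant's 5 disregarded) < 48 [not met]
  The authority does not carry Stage 2.
So the applicant prevails.

applicant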